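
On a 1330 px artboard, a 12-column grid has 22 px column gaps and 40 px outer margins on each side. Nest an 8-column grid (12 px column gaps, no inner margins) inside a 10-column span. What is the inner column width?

119.25 px

Outer content = 1330 − 2·40 = 1250 px.
12c + 11·22 = 1250 → 12c = 1008 → c = 84 px.
Span of 10: 10·84 + 9·22 = 840 + 198 = 1038 px.
8d + 7·12 = 1038 → 8d = 954 → d = 119.25 px.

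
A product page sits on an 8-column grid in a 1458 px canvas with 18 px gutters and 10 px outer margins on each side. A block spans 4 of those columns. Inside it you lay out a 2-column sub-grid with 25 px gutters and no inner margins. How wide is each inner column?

Take off 20 px of margins, leaving 1438 px.
8c + 7·18 = 1438 → 8c = 1312 → c = 164 px.
4-column span = 4·164 + 3·18 = 710 px.
2 columns + 1 gutter: 2d + 1·25 = 710.
2d = 710 − 25 = 685, so d = 342.5 px.

342.5 px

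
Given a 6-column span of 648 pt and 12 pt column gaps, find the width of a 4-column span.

6 columns + 5 column gaps: 6c + 5·12 = 648.
6c = 648 − 60 = 588, so c = 98 pt.
Span of 4: 4·98 + 3·12 = 392 + 36 = 428 pt.

428 pt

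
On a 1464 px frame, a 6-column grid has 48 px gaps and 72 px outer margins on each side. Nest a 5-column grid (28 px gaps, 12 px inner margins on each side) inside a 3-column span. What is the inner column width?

Take off 144 px of margins, leaving 1320 px.
1320 − 5·48 = 1080; ÷6 gives c = 180 px.
Span of 3: 3·180 + 2·48 = 540 + 96 = 636 px.
Inner content = 636 − 2·12 = 612 px.
612 − 4·28 = 500; ÷5 gives d = 100 px.

100 px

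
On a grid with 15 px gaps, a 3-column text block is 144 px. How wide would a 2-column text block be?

Subtracting 2 gaps of 15 leaves 114 for 3 columns, so c = 38 px.
2-column span = 2·38 + 1·15 = 91 px.

91 px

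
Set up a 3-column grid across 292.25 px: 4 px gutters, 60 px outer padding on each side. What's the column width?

Content width = 292.25 − 2·60 = 172.25 px.
3 columns + 2 gutters: 3c + 2·4 = 172.25.
3c = 172.25 − 8 = 164.25, so c = 54.75 px.

54.75 px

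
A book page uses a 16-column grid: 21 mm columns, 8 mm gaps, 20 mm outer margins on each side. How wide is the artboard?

496 mm

Artboard = 2·20 + 16·21 + 15·8 = 40 + 336 + 120 = 496 mm.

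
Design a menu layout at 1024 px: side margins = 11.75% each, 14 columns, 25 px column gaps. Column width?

32.74 px

1024 × (1 − 2·11.75%) = 1024 × 76.5% = 783.36 px for the columns.
14c + 13·25 = 783.36 → 14c = 458.36 → c = 32.74 px.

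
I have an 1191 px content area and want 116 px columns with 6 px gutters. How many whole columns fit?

9 columns

Each extra column adds 116 + 6 = 122 px.
(1191 + 6) / 122 = 9.81, so 9 columns fit.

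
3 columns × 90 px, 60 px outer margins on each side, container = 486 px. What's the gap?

48 px

Inside the margins: 486 − 120 = 366 px.
Columns use 270 px, leaving 96 px across 2 gaps = 48 px each.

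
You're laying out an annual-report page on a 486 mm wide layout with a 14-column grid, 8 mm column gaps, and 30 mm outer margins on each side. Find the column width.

Subtract both margins: 486 − 2·30 = 426 mm.
Subtracting 13 column gaps of 8 leaves 322 for 14 columns, so c = 23 mm.

23 mm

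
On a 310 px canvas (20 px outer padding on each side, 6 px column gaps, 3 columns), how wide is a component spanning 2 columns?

Subtract both margins: 310 − 2·20 = 270 px.
Subtracting 2 column gaps of 6 leaves 258 for 3 columns, so c = 86 px.
2-column span = 2·86 + 1·6 = 178 px.

178 px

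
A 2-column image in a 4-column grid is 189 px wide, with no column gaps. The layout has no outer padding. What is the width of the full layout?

189 / 2 = 94.5 px per column.
Total width: 4·94.5 = 378 px.

378 px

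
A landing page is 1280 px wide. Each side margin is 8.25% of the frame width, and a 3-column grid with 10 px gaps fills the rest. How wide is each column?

Each margin = 8.25% of 1280 = 105.6 px; content = 1280 − 2·105.6 = 1068.8 px.
3 columns + 2 gaps: 3c + 2·10 = 1068.8.
3c = 1068.8 − 20 = 1048.8, so c = 349.6 px.

349.6 px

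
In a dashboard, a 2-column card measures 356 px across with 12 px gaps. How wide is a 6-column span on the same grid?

1092 px

2c + 1·12 = 356 → 2c = 344 → c = 172 px.
6-column span = 6·172 + 5·12 = 1092 px.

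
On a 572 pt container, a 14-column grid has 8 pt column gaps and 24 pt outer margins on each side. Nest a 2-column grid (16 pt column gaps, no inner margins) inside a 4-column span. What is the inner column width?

Outer content = 572 − 2·24 = 524 pt.
Subtracting 13 column gaps of 8 leaves 420 for 14 columns, so c = 30 pt.
4-column span = 4·30 + 3·8 = 144 pt.
Subtracting 1 column gap of 16 leaves 128 for 2 columns, so d = 64 pt.

64 pt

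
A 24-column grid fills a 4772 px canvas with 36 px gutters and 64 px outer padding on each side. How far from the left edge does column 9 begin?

1624 px

Inside the margins: 4772 − 128 = 4644 px.
Subtracting 23 gutters of 36 leaves 3816 for 24 columns, so c = 159 px.
Column 9 starts at margin + 8·(column + gutter) = 64 + 8·195 = 1624 px.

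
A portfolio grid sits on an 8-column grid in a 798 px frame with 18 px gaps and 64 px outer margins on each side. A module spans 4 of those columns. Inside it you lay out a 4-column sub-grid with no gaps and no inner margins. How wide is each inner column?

Inside the margins: 798 − 128 = 670 px.
Subtracting 7 gaps of 18 leaves 544 for 8 columns, so c = 68 px.
4 columns plus 3 gaps: 272 + 54 = 326 px.
4d = 326 → d = 81.5 px.

81.5 px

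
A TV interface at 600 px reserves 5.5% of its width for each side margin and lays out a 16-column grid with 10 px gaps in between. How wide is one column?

Each margin = 5.5% of 600 = 33 px; content = 600 − 2·33 = 534 px.
534 − 15·10 = 384; ÷16 gives c = 24 px.

24 px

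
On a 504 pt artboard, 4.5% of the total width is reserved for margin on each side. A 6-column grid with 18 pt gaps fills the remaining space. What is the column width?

61.44 pt

Margins: 4.5% × 504 = 22.68 pt each, so content = 504 − 45.36 = 458.64 pt.
458.64 − 5·18 = 368.64; ÷6 gives c = 61.44 pt.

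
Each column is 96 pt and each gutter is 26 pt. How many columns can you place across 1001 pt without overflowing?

Each extra column adds 96 + 26 = 122 pt.
(1001 + 26) / 122 = 8.42, so 8 columns fit.

8 columns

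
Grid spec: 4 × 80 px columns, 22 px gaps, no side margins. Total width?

Canvas = 4·80 + 3·22 = 320 + 66 = 386 px.

386 px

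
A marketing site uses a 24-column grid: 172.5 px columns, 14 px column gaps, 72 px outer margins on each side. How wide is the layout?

4606 px

Layout = 2·72 + 24·172.5 + 23·14 = 144 + 4140 + 322 = 4606 px.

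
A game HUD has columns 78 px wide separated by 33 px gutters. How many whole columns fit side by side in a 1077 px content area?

k columns need k·78 + (k−1)·33 = k·111 − 33.
k·111 − 33 ≤ 1077 → k ≤ 1110 / 111 ≈ 10.00, so k = 10.

10 columns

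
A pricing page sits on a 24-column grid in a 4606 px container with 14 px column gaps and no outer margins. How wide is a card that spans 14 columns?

Subtracting 23 column gaps of 14 leaves 4284 for 24 columns, so c = 178.5 px.
Span of 14: 14·178.5 + 13·14 = 2499 + 182 = 2681 px.

2681 px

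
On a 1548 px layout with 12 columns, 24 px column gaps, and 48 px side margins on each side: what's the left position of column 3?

Take off 96 px of margins, leaving 1452 px.
1452 − 11·24 = 1188; ÷12 gives c = 99 px.
Each column+gutter stride is 123 px; 2 of them past the 48 px margin is 48 + 246 = 294 px.

294 px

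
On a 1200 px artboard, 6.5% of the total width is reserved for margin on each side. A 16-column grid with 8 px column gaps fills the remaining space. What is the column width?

Margins: 6.5% × 1200 = 78 px each, so content = 1200 − 156 = 1044 px.
16c + 15·8 = 1044 → 16c = 924 → c = 57.75 px.

57.75 px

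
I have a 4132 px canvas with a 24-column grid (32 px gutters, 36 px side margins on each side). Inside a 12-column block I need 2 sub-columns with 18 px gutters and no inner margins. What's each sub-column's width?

998 px

Take off 72 px of margins, leaving 4060 px.
24c + 23·32 = 4060 → 24c = 3324 → c = 138.5 px.
12-column span = 12·138.5 + 11·32 = 2014 px.
2 columns + 1 gutter: 2d + 1·18 = 2014.
2d = 2014 − 18 = 1996, so d = 998 px.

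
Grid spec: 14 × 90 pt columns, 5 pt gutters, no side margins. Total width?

1325 pt

Summing: 1260 + 65 = 1325 pt.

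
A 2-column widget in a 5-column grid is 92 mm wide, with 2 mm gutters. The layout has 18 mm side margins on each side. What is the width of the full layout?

2c + 1·2 = 92 → 2c = 90 → c = 45 mm.
Layout = 2·18 + 5·45 + 4·2 = 36 + 225 + 8 = 269 mm.

269 mm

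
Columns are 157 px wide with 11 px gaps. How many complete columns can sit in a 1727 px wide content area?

10 columns

10 columns: 10·157 + 9·11 = 1669 px ≤ 1727.
11 columns: 1837 px > 1727. So 10.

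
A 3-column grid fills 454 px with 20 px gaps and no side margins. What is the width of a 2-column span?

3 columns + 2 gaps: 3c + 2·20 = 454.
3c = 454 − 40 = 414, so c = 138 px.
2 columns plus 1 gap: 276 + 20 = 296 px.

296 px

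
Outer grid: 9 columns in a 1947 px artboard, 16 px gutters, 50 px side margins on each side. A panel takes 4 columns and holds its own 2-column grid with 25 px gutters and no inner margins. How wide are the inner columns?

Outer content = 1947 − 2·50 = 1847 px.
9c + 8·16 = 1847 → 9c = 1719 → c = 191 px.
4 columns plus 3 gutters: 764 + 48 = 812 px.
Subtracting 1 gutter of 25 leaves 787 for 2 columns, so d = 393.5 px.

393.5 px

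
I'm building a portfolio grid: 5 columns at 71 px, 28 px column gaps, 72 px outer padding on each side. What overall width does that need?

611 px

Adding margins, columns and gutters: 144 + 355 + 112 = 611 px.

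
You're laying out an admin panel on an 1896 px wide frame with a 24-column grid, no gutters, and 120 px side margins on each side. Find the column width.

69 px

Subtract both margins: 1896 − 2·120 = 1656 px.
24c = 1656 → c = 69 px.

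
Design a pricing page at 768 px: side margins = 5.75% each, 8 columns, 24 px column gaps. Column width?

63.96 px

768 × (1 − 2·5.75%) = 768 × 88.5% = 679.68 px for the columns.
8 columns + 7 column gaps: 8c + 7·24 = 679.68.
8c = 679.68 − 168 = 511.68, so c = 63.96 px.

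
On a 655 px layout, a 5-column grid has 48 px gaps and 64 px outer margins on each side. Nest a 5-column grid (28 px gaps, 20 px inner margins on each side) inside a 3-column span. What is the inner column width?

Inside the margins: 655 − 128 = 527 px.
Subtracting 4 gaps of 48 leaves 335 for 5 columns, so c = 67 px.
3-column span = 3·67 + 2·48 = 297 px.
Inner content = 297 − 2·20 = 257 px.
5 columns + 4 gaps: 5d + 4·28 = 257.
5d = 257 − 112 = 145, so d = 29 px.

29 px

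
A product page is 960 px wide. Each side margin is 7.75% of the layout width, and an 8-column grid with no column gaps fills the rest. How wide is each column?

101.4 px

960 × (1 − 2·7.75%) = 960 × 84.5% = 811.2 px for the columns.
With no column gaps, each column is 811.2/8 = 101.4 px.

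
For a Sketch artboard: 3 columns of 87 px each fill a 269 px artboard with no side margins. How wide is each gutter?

3·87 + 2g = 269 → 2g = 8 → g = 4 px.

4 px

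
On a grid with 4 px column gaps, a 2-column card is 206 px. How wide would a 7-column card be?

731 px

Subtracting 1 column gap of 4 leaves 202 for 2 columns, so c = 101 px.
7-column span = 7·101 + 6·4 = 731 px.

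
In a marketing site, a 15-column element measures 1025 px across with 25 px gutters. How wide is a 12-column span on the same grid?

1025 − 14·25 = 675; ÷15 gives c = 45 px.
12 columns plus 11 gutters: 540 + 275 = 815 px.

815 px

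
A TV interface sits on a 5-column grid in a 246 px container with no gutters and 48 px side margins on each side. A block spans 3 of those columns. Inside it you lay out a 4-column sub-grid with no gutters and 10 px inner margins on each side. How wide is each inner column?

Subtract both margins: 246 − 2·48 = 150 px.
With no gutters, each column is 150/5 = 30 px.
3-column span = 3·30 = 90 px.
Inner content = 90 − 2·10 = 70 px.
With no gutters, each column is 70/4 = 17.5 px.

17.5 px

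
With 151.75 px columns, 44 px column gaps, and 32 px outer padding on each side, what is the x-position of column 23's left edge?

Before column 23: the margin + 22 columns + 22 column gaps.
Offset = 32 + 22·(151.75 + 44) = 32 + 4306.5 = 4338.5 px.

4338.5 px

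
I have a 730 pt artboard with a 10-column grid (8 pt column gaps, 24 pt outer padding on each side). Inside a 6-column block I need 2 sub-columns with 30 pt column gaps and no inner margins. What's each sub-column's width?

188 pt

Subtract both margins: 730 − 2·24 = 682 pt.
10 columns + 9 column gaps: 10c + 9·8 = 682.
10c = 682 − 72 = 610, so c = 61 pt.
Span of 6: 6·61 + 5·8 = 366 + 40 = 406 pt.
Subtracting 1 column gap of 30 leaves 376 for 2 columns, so d = 188 pt.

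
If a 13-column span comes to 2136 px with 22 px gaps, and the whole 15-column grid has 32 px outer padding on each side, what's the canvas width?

2532 px

2136 − 12·22 = 1872; ÷13 gives c = 144 px.
Canvas = 2·32 + 15·144 + 14·22 = 64 + 2160 + 308 = 2532 px.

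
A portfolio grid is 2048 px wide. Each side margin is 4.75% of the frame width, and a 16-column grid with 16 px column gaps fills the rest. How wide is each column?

100.84 px

Each margin = 4.75% of 2048 = 97.28 px; content = 2048 − 2·97.28 = 1853.44 px.
1853.44 − 15·16 = 1613.44; ÷16 gives c = 100.84 px.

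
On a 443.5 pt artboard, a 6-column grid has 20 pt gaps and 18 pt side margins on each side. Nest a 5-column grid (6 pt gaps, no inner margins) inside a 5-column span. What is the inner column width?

Outer content = 443.5 − 2·18 = 407.5 pt.
407.5 − 5·20 = 307.5; ÷6 gives c = 51.25 pt.
5-column span = 5·51.25 + 4·20 = 336.25 pt.
Subtracting 4 gaps of 6 leaves 312.25 for 5 columns, so d = 62.45 pt.

62.45 pt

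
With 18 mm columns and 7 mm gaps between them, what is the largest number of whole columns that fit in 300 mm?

k columns need k·18 + (k−1)·7 = k·25 − 7.
k·25 − 7 ≤ 300 → k ≤ 307 / 25 ≈ 12.28, so k = 12.

12 columns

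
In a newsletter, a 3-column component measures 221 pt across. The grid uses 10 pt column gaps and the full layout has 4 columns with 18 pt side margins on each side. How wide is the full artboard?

334 pt

3 columns + 2 column gaps: 3c + 2·10 = 221.
3c = 221 − 20 = 201, so c = 67 pt.
Total width: 2·18 + 4·67 + 3·10 = 334 pt.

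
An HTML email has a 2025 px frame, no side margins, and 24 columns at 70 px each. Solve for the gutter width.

15 px

Columns use 1680 px, leaving 345 px across 23 gutters = 15 px each.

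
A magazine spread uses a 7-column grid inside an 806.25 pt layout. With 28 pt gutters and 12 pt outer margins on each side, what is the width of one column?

Subtract both margins: 806.25 − 2·12 = 782.25 pt.
782.25 − 6·28 = 614.25; ÷7 gives c = 87.75 pt.

87.75 pt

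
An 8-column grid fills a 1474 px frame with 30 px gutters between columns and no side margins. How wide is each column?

Subtracting 7 gutters of 30 leaves 1264 for 8 columns, so c = 158 px.

158 px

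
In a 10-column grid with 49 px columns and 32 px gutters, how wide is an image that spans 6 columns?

Span of 6: 6·49 + 5·32 = 294 + 160 = 454 px.

454 px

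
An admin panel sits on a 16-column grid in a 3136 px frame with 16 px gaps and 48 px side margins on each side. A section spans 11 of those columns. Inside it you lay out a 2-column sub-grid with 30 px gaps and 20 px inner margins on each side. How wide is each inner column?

Outer content = 3136 − 2·48 = 3040 px.
16 columns + 15 gaps: 16c + 15·16 = 3040.
16c = 3040 − 240 = 2800, so c = 175 px.
Span of 11: 11·175 + 10·16 = 1925 + 160 = 2085 px.
Inner content = 2085 − 2·20 = 2045 px.
Subtracting 1 gap of 30 leaves 2015 for 2 columns, so d = 1007.5 px.

1007.5 px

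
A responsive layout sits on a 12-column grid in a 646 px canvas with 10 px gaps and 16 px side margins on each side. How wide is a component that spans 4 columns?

Content width = 646 − 2·16 = 614 px.
Subtracting 11 gaps of 10 leaves 504 for 12 columns, so c = 42 px.
4-column span = 4·42 + 3·10 = 198 px.

198 px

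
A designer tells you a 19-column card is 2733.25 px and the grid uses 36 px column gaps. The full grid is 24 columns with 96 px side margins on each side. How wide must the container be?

3654 px

Subtracting 18 column gaps of 36 leaves 2085.25 for 19 columns, so c = 109.75 px.
Container = 2·96 + 24·109.75 + 23·36 = 192 + 2634 + 828 = 3654 px.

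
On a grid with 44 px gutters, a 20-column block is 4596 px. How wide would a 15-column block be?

20c + 19·44 = 4596 → 20c = 3760 → c = 188 px.
Span of 15: 15·188 + 14·44 = 2820 + 616 = 3436 px.

3436 px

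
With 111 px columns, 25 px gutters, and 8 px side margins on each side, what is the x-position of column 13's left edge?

1640 px

Column 13 starts at margin + 12·(column + gutter) = 8 + 12·136 = 1640 px.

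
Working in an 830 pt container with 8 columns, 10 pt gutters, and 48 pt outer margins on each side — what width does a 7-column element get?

641 pt

Take off 96 pt of margins, leaving 734 pt.
8 columns + 7 gutters: 8c + 7·10 = 734.
8c = 734 − 70 = 664, so c = 83 pt.
7-column span = 7·83 + 6·10 = 641 pt.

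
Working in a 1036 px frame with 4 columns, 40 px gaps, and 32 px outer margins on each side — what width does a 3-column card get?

719 px

Inside the margins: 1036 − 64 = 972 px.
4 columns + 3 gaps: 4c + 3·40 = 972.
4c = 972 − 120 = 852, so c = 213 px.
3 columns plus 2 gaps: 639 + 80 = 719 px.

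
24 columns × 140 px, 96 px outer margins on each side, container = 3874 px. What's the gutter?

Inside the margins: 3874 − 192 = 3682 px.
24 columns take 24·140 = 3360 px; remaining 322 splits into 23 gutters.
g = 322 / 23 = 14 px.

14 px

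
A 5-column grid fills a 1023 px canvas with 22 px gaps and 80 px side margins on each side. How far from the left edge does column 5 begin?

788 px

Content = 1023 − 2·80 = 863 px.
5 columns + 4 gaps: 5c + 4·22 = 863.
5c = 863 − 88 = 775, so c = 155 px.
Column 5 starts at margin + 4·(column + gutter) = 80 + 4·177 = 788 px.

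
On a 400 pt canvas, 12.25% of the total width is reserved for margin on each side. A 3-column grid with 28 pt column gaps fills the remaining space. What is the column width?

Margins: 12.25% × 400 = 49 pt each, so content = 400 − 98 = 302 pt.
3c + 2·28 = 302 → 3c = 246 → c = 82 pt.

82 pt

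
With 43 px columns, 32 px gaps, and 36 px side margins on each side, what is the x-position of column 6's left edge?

Column 6 starts at margin + 5·(column + gutter) = 36 + 5·75 = 411 px.

411 px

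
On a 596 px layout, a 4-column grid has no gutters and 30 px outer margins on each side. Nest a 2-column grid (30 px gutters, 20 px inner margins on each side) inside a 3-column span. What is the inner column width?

166 px

Outer content = 596 − 2·30 = 536 px.
536 / 4 = 134 px per column.
3-column span = 3·134 = 402 px.
Inner content = 402 − 2·20 = 362 px.
2 columns + 1 gutter: 2d + 1·30 = 362.
2d = 362 − 30 = 332, so d = 166 px.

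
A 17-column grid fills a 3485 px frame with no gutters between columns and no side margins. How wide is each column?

3485 / 17 = 205 px per column.

205 px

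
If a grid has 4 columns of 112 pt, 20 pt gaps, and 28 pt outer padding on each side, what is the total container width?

564 pt

Container = 2·28 + 4·112 + 3·20 = 56 + 448 + 60 = 564 pt.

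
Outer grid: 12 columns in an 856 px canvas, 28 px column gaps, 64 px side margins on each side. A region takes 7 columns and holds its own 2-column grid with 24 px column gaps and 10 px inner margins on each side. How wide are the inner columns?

Outer content = 856 − 2·64 = 728 px.
12c + 11·28 = 728 → 12c = 420 → c = 35 px.
Span of 7: 7·35 + 6·28 = 245 + 168 = 413 px.
Inner content = 413 − 2·10 = 393 px.
2 columns + 1 column gap: 2d + 1·24 = 393.
2d = 393 − 24 = 369, so d = 184.5 px.

184.5 px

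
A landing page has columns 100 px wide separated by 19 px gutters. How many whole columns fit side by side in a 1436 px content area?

12 columns

Each extra column adds 100 + 19 = 119 px.
(1436 + 19) / 119 = 12.23, so 12 columns fit.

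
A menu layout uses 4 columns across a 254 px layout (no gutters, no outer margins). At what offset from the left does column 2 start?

4c = 254 → c = 63.5 px.
Before column 2: 1 column + 1 gutter.
Offset = 1·(63.5 + 0) = 1·63.5 = 63.5 px.

63.5 px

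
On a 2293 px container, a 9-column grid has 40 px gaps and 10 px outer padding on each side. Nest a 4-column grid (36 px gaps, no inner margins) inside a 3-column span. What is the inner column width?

Take off 20 px of margins, leaving 2273 px.
2273 − 8·40 = 1953; ÷9 gives c = 217 px.
3 columns plus 2 gaps: 651 + 80 = 731 px.
4d + 3·36 = 731 → 4d = 623 → d = 155.75 px.

155.75 px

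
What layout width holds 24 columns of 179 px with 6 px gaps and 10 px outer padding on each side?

4454 px

Layout = 2·10 + 24·179 + 23·6 = 20 + 4296 + 138 = 4454 px.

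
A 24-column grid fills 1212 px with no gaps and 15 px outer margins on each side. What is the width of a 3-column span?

Inside the margins: 1212 − 30 = 1182 px.
1182 / 24 = 49.25 px per column.
3-column span = 3·49.25 = 147.75 px.

147.75 px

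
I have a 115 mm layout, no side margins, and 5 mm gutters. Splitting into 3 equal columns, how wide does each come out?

35 mm

Subtracting 2 gutters of 5 leaves 105 for 3 columns, so c = 35 mm.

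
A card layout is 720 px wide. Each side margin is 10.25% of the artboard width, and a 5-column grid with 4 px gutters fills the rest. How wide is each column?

Margins: 10.25% × 720 = 73.8 px each, so content = 720 − 147.6 = 572.4 px.
572.4 − 4·4 = 556.4; ÷5 gives c = 111.28 px.

111.28 px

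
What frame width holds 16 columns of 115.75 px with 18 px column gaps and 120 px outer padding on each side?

2362 px

Total width: 2·120 + 16·115.75 + 15·18 = 2362 px.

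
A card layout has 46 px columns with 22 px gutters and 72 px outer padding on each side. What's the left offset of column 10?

684 px

Before column 10: the margin + 9 columns + 9 gutters.
Offset = 72 + 9·(46 + 22) = 72 + 612 = 684 px.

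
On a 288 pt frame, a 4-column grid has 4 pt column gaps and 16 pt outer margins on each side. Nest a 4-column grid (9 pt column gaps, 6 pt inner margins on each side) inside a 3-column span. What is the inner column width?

Outer content = 288 − 2·16 = 256 pt.
4 columns + 3 column gaps: 4c + 3·4 = 256.
4c = 256 − 12 = 244, so c = 61 pt.
Span of 3: 3·61 + 2·4 = 183 + 8 = 191 pt.
Inner content = 191 − 2·6 = 179 pt.
4d + 3·9 = 179 → 4d = 152 → d = 38 pt.

38 pt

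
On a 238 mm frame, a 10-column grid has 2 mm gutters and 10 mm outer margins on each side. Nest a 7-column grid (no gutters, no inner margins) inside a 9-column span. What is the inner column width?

Subtract both margins: 238 − 2·10 = 218 mm.
10c + 9·2 = 218 → 10c = 200 → c = 20 mm.
9-column span = 9·20 + 8·2 = 196 mm.
7d = 196 → d = 28 mm.

28 mm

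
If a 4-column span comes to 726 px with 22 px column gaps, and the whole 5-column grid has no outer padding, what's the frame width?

4c + 3·22 = 726 → 4c = 660 → c = 165 px.
Summing: 825 + 88 = 913 px.

913 px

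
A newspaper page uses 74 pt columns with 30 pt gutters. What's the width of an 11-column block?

Span of 11: 11·74 + 10·30 = 814 + 300 = 1114 pt.

1114 pt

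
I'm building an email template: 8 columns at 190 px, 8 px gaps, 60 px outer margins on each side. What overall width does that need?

Artboard = 2·60 + 8·190 + 7·8 = 120 + 1520 + 56 = 1696 px.

1696 px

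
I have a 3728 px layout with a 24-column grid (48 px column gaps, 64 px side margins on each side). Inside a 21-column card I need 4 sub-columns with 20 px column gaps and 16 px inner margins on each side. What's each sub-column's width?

763 px

Outer content = 3728 − 2·64 = 3600 px.
24c + 23·48 = 3600 → 24c = 2496 → c = 104 px.
21 columns plus 20 column gaps: 2184 + 960 = 3144 px.
Inner content = 3144 − 2·16 = 3112 px.
4 columns + 3 column gaps: 4d + 3·20 = 3112.
4d = 3112 − 60 = 3052, so d = 763 px.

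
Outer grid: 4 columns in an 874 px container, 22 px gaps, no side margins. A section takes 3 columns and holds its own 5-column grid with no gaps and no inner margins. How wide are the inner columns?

4 columns + 3 gaps: 4c + 3·22 = 874.
4c = 874 − 66 = 808, so c = 202 px.
3-column span = 3·202 + 2·22 = 650 px.
With no gaps, each column is 650/5 = 130 px.

130 px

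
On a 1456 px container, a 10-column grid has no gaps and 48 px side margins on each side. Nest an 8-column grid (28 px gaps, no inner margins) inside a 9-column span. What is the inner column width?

Inside the margins: 1456 − 96 = 1360 px.
10c = 1360 → c = 136 px.
With no gaps, 9 columns span 9·136 = 1224 px.
8 columns + 7 gaps: 8d + 7·28 = 1224.
8d = 1224 − 196 = 1028, so d = 128.5 px.

128.5 px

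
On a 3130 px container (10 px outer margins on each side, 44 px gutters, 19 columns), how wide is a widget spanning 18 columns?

2944 px

Inside the margins: 3130 − 20 = 3110 px.
19 columns + 18 gutters: 19c + 18·44 = 3110.
19c = 3110 − 792 = 2318, so c = 122 px.
18-column span = 18·122 + 17·44 = 2944 px.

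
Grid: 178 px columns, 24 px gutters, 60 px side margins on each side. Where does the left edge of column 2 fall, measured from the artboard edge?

262 px

Before column 2: the margin + 1 column + 1 gutter.
Offset = 60 + 1·(178 + 24) = 60 + 202 = 262 px.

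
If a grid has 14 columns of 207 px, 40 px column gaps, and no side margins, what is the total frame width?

Frame = 14·207 + 13·40 = 2898 + 520 = 3418 px.

3418 px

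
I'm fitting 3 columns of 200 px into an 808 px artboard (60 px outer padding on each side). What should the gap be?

44 px

Inside the margins: 808 − 120 = 688 px.
Columns use 600 px, leaving 88 px across 2 gaps = 44 px each.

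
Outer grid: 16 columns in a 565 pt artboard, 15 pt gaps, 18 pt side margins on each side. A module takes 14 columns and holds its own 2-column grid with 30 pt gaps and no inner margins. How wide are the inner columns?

Take off 36 pt of margins, leaving 529 pt.
16c + 15·15 = 529 → 16c = 304 → c = 19 pt.
14-column span = 14·19 + 13·15 = 461 pt.
Subtracting 1 gap of 30 leaves 431 for 2 columns, so d = 215.5 pt.

215.5 pt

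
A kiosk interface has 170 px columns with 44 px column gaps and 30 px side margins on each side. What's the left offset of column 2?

Column 2 starts at margin + 1·(column + gutter) = 30 + 1·214 = 244 px.

244 px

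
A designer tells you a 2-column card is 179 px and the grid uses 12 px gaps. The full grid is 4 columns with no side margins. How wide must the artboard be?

2 columns + 1 gap: 2c + 1·12 = 179.
2c = 179 − 12 = 167, so c = 83.5 px.
Total width: 4·83.5 + 3·12 = 370 px.

370 px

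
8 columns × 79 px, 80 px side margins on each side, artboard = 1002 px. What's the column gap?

Inside the margins: 1002 − 160 = 842 px.
8·79 + 7g = 842 → 7g = 210 → g = 30 px.

30 px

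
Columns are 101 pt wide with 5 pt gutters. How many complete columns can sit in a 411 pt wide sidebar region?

Each extra column adds 101 + 5 = 106 pt.
(411 + 5) / 106 = 3.92, so 3 columns fit.

3 columns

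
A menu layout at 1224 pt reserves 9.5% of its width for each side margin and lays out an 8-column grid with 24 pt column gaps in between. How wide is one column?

102.93 pt

Margins: 9.5% × 1224 = 116.28 pt each, so content = 1224 − 232.56 = 991.44 pt.
991.44 − 7·24 = 823.44; ÷8 gives c = 102.93 pt.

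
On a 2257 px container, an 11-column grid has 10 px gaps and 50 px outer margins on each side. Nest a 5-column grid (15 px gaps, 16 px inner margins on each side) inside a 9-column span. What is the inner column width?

334.2 px

Subtract both margins: 2257 − 2·50 = 2157 px.
2157 − 10·10 = 2057; ÷11 gives c = 187 px.
9-column span = 9·187 + 8·10 = 1763 px.
Inner content = 1763 − 2·16 = 1731 px.
5d + 4·15 = 1731 → 5d = 1671 → d = 334.2 px.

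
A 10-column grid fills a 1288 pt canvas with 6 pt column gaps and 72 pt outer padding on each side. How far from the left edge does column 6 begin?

647 pt

Content = 1288 − 2·72 = 1144 pt.
10 columns + 9 column gaps: 10c + 9·6 = 1144.
10c = 1144 − 54 = 1090, so c = 109 pt.
Before column 6: the margin + 5 columns + 5 column gaps.
Offset = 72 + 5·(109 + 6) = 72 + 575 = 647 pt.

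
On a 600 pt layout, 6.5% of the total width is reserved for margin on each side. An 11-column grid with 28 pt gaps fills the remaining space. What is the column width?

22 pt

Margins: 6.5% × 600 = 39 pt each, so content = 600 − 78 = 522 pt.
522 − 10·28 = 242; ÷11 gives c = 22 pt.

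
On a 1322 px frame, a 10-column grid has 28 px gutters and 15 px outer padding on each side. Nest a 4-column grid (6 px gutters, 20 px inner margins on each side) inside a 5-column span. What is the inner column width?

143.5 px

Inside the margins: 1322 − 30 = 1292 px.
Subtracting 9 gutters of 28 leaves 1040 for 10 columns, so c = 104 px.
Span of 5: 5·104 + 4·28 = 520 + 112 = 632 px.
Inner content = 632 − 2·20 = 592 px.
592 − 3·6 = 574; ÷4 gives d = 143.5 px.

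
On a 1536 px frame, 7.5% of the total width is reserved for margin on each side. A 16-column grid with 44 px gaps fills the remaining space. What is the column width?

Margins: 7.5% × 1536 = 115.2 px each, so content = 1536 − 230.4 = 1305.6 px.
16 columns + 15 gaps: 16c + 15·44 = 1305.6.
16c = 1305.6 − 660 = 645.6, so c = 40.35 px.

40.35 px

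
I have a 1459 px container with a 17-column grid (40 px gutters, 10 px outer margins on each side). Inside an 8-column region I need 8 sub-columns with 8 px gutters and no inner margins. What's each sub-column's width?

Subtract both margins: 1459 − 2·10 = 1439 px.
17 columns + 16 gutters: 17c + 16·40 = 1439.
17c = 1439 − 640 = 799, so c = 47 px.
Span of 8: 8·47 + 7·40 = 376 + 280 = 656 px.
656 − 7·8 = 600; ÷8 gives d = 75 px.

75 px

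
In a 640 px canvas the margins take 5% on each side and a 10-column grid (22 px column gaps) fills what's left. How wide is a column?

37.8 px

Margins: 5% × 640 = 32 px each, so content = 640 − 64 = 576 px.
576 − 9·22 = 378; ÷10 gives c = 37.8 px.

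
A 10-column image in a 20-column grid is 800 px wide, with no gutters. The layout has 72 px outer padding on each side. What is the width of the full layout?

1744 px

With no gutters, each column is 800/10 = 80 px.
Total width: 2·72 + 20·80 = 1744 px.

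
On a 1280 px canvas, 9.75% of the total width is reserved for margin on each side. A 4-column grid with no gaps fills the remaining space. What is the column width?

257.6 px

Each margin = 9.75% of 1280 = 124.8 px; content = 1280 − 2·124.8 = 1030.4 px.
4c = 1030.4 → c = 257.6 px.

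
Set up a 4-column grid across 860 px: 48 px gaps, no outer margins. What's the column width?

860 − 3·48 = 716; ÷4 gives c = 179 px.

179 px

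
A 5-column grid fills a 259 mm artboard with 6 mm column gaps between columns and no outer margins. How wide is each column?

5c + 4·6 = 259 → 5c = 235 → c = 47 mm.

47 mm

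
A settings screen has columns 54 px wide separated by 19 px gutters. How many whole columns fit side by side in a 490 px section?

6 columns: 6·54 + 5·19 = 419 px ≤ 490.
7 columns: 492 px > 490. So 6.

6 columns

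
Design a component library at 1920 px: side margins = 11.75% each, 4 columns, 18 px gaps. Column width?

Each margin = 11.75% of 1920 = 225.6 px; content = 1920 − 2·225.6 = 1468.8 px.
4c + 3·18 = 1468.8 → 4c = 1414.8 → c = 353.7 px.

353.7 px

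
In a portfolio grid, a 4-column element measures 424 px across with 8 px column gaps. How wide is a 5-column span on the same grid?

Subtracting 3 column gaps of 8 leaves 400 for 4 columns, so c = 100 px.
5 columns plus 4 column gaps: 500 + 32 = 532 px.

532 px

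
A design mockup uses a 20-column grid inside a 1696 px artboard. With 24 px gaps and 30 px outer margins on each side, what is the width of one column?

Subtract both margins: 1696 − 2·30 = 1636 px.
20c + 19·24 = 1636 → 20c = 1180 → c = 59 px.

59 px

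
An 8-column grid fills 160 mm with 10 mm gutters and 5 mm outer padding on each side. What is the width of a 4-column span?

Subtract both margins: 160 − 2·5 = 150 mm.
8 columns + 7 gutters: 8c + 7·10 = 150.
8c = 150 − 70 = 80, so c = 10 mm.
Span of 4: 4·10 + 3·10 = 40 + 30 = 70 mm.

70 mm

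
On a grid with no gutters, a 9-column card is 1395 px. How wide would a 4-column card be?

1395 / 9 = 155 px per column.
4-column span = 4·155 = 620 px.

620 px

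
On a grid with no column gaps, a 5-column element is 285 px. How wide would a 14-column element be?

5c = 285 → c = 57 px.
14-column span = 14·57 = 798 px.

798 px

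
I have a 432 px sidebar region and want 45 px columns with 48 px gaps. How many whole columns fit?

5 columns

5 columns: 5·45 + 4·48 = 417 px ≤ 432.
6 columns: 510 px > 432. So 5.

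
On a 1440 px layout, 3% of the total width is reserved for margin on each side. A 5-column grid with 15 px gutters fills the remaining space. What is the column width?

258.72 px

Margins: 3% × 1440 = 43.2 px each, so content = 1440 − 86.4 = 1353.6 px.
Subtracting 4 gutters of 15 leaves 1293.6 for 5 columns, so c = 258.72 px.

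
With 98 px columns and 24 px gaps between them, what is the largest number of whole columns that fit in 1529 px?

k columns need k·98 + (k−1)·24 = k·122 − 24.
k·122 − 24 ≤ 1529 → k ≤ 1553 / 122 ≈ 12.73, so k = 12.

12 columns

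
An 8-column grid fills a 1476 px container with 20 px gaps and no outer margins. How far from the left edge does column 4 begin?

561 px

8 columns + 7 gaps: 8c + 7·20 = 1476.
8c = 1476 − 140 = 1336, so c = 167 px.
No margin, so column 4 starts at 3·(column + gutter) = 3·187 = 561 px.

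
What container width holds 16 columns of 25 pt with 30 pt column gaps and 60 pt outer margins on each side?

970 pt

Container = 2·60 + 16·25 + 15·30 = 120 + 400 + 450 = 970 pt.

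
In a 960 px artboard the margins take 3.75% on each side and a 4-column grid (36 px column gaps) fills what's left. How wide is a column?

195 px

Each margin = 3.75% of 960 = 36 px; content = 960 − 2·36 = 888 px.
Subtracting 3 column gaps of 36 leaves 780 for 4 columns, so c = 195 px.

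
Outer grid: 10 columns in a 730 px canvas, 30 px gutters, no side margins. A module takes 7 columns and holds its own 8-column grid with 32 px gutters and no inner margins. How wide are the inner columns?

730 − 9·30 = 460; ÷10 gives c = 46 px.
Span of 7: 7·46 + 6·30 = 322 + 180 = 502 px.
8 columns + 7 gutters: 8d + 7·32 = 502.
8d = 502 − 224 = 278, so d = 34.75 px.

34.75 px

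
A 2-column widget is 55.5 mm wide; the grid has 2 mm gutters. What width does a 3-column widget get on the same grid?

Subtracting 1 gutter of 2 leaves 53.5 for 2 columns, so c = 26.75 mm.
3 columns plus 2 gutters: 80.25 + 4 = 84.25 mm.

84.25 mm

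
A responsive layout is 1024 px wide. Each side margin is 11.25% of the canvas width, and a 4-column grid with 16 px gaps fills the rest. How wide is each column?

186.4 px

Margins: 11.25% × 1024 = 115.2 px each, so content = 1024 − 230.4 = 793.6 px.
4c + 3·16 = 793.6 → 4c = 745.6 → c = 186.4 px.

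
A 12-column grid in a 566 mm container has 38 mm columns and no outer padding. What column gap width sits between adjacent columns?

12·38 + 11g = 566 → 11g = 110 → g = 10 mm.

10 mm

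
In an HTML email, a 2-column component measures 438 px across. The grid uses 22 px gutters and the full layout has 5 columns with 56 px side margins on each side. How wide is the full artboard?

2 columns + 1 gutter: 2c + 1·22 = 438.
2c = 438 − 22 = 416, so c = 208 px.
Total width: 2·56 + 5·208 + 4·22 = 1240 px.

1240 px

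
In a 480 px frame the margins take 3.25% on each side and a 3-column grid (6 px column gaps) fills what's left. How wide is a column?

145.6 px

Margins: 3.25% × 480 = 15.6 px each, so content = 480 − 31.2 = 448.8 px.
3 columns + 2 column gaps: 3c + 2·6 = 448.8.
3c = 448.8 − 12 = 436.8, so c = 145.6 px.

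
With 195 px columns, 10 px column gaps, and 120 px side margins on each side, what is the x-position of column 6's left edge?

1145 px

Each column+gutter stride is 205 px; 5 of them past the 120 px margin is 120 + 1025 = 1145 px.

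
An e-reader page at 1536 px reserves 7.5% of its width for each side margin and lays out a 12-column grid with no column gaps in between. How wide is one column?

Margins: 7.5% × 1536 = 115.2 px each, so content = 1536 − 230.4 = 1305.6 px.
1305.6 / 12 = 108.8 px per column.

108.8 px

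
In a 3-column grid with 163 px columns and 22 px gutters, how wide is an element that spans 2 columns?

348 px

2-column span = 2·163 + 1·22 = 348 px.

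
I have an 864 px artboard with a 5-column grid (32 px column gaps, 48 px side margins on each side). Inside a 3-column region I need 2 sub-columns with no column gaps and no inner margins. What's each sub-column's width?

224 px

Inside the margins: 864 − 96 = 768 px.
768 − 4·32 = 640; ÷5 gives c = 128 px.
Span of 3: 3·128 + 2·32 = 384 + 64 = 448 px.
2d = 448 → d = 224 px.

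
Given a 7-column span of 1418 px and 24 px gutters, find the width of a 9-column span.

1830 px

7 columns + 6 gutters: 7c + 6·24 = 1418.
7c = 1418 − 144 = 1274, so c = 182 px.
9-column span = 9·182 + 8·24 = 1830 px.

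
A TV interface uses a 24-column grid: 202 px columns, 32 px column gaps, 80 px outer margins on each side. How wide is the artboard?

5744 px

Adding margins, columns and gutters: 160 + 4848 + 736 = 5744 px.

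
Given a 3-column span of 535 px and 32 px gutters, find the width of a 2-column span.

346 px

3c + 2·32 = 535 → 3c = 471 → c = 157 px.
2 columns plus 1 gutter: 314 + 32 = 346 px.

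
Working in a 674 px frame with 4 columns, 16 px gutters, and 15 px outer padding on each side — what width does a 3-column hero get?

479 px

Subtract both margins: 674 − 2·15 = 644 px.
Subtracting 3 gutters of 16 leaves 596 for 4 columns, so c = 149 px.
Span of 3: 3·149 + 2·16 = 447 + 32 = 479 px.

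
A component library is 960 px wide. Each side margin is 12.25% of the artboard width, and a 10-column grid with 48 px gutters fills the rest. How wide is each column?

Margins: 12.25% × 960 = 117.6 px each, so content = 960 − 235.2 = 724.8 px.
10c + 9·48 = 724.8 → 10c = 292.8 → c = 29.28 px.

29.28 px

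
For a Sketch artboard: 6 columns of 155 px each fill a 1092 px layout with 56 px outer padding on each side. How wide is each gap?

10 px

Subtract both margins: 1092 − 2·56 = 980 px.
6·155 + 5g = 980 → 5g = 50 → g = 10 px.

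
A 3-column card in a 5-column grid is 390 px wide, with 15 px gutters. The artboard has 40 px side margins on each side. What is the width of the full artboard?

740 px

3 columns + 2 gutters: 3c + 2·15 = 390.
3c = 390 − 30 = 360, so c = 120 px.
Total width: 2·40 + 5·120 + 4·15 = 740 px.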